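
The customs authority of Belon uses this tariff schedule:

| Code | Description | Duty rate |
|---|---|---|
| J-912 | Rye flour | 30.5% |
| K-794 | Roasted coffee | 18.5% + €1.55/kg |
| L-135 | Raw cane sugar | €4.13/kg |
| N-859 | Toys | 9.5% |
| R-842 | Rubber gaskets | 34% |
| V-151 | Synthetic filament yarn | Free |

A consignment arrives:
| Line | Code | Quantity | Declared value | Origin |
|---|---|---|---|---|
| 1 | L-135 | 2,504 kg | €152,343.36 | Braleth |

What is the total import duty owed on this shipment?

€10,341.52

Line 1 (L-135, Braleth, 2,504 kg, €152,343.36):
Base rate for L-135 is €4.13/kg.
Duty = 2,504 × €4.13 = €10,341.52.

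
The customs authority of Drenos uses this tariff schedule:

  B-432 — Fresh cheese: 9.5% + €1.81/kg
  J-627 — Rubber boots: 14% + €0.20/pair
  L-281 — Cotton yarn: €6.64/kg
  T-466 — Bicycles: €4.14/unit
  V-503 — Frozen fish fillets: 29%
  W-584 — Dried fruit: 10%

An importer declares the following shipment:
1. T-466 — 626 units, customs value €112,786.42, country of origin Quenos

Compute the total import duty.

€2,591.64

Line 1 (T-466, Quenos, 626 units, €112,786.42):
Base rate for T-466 is €4.14/unit.
Duty = 626 × €4.14 = €2,591.64.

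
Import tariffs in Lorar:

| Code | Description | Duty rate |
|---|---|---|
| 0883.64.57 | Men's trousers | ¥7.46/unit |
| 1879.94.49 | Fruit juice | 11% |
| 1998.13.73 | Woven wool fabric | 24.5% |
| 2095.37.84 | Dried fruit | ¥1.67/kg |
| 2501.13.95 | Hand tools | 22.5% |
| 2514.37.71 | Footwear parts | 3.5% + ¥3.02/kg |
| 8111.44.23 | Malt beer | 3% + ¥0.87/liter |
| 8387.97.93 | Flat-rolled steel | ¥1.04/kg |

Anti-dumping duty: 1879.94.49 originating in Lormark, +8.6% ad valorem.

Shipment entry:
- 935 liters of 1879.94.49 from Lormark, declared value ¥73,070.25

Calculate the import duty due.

Line 1 (1879.94.49, Lormark, 935 liters, ¥73,070.25):
Base rate for 1879.94.49 is 11%.
Additional duty on 1879.94.49 from Lormark: +8.6%. Applied ad valorem rate: 11% + 8.6% = 19.6%.
Duty = ¥73,070.25 × 19.6% = ¥14,321.77.

¥14,321.77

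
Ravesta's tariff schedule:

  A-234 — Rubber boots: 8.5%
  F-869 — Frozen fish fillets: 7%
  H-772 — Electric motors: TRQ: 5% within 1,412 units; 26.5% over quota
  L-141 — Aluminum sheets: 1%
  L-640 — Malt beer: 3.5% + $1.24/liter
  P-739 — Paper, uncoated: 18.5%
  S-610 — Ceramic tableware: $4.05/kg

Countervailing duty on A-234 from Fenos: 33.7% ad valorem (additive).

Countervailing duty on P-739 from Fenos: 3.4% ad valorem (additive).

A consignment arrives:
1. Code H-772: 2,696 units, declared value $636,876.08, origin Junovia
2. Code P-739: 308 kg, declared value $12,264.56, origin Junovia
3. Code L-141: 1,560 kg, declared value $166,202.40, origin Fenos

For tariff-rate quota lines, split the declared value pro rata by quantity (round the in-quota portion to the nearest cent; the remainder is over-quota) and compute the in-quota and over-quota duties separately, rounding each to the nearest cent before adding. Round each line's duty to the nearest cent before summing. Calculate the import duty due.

$100,988.42

Line 1 (H-772, Junovia, 2,696 units, $636,876.08):
Code H-772 is under a tariff-rate quota (threshold 1,412 units). In-quota: 1,412 units at 5%; over-quota: 1,284 units at 26.5%.
Pro-rata value split: in-quota = $636,876.08 × 1,412/2,696 = $333,556.76; over-quota = $636,876.08 − $333,556.76 = $303,319.32.
In-quota duty = $333,556.76 × 5% = $16,677.84. Over-quota duty = $303,319.32 × 26.5% = $80,379.62.
Line duty = $16,677.84 + $80,379.62 = $97,057.46.
Line 2 (P-739, Junovia, 308 kg, $12,264.56):
Base rate for P-739 is 18.5%.
The additional-duty order on P-739 targets Fenos, not Junovia; it does not apply.
Duty = $12,264.56 × 18.5% = $2,268.94.
Line 3 (L-141, Fenos, 1,560 kg, $166,202.40):
Base rate for L-141 is 1%.
Duty = $166,202.40 × 1% = $1,662.02.
Total = $97,057.46 + $2,268.94 + $1,662.02 = $100,988.42.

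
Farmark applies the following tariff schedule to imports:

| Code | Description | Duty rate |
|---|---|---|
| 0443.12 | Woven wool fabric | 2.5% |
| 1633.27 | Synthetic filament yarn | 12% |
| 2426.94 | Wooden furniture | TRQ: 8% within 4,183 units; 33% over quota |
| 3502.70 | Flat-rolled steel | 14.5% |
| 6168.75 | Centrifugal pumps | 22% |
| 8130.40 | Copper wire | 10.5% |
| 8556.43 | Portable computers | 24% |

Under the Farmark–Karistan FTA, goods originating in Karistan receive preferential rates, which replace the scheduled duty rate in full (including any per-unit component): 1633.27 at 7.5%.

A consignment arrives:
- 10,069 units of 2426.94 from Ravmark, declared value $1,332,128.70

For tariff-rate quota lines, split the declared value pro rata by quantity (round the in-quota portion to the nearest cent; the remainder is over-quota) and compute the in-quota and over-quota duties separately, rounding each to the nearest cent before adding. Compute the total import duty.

Line 1 (2426.94, Ravmark, 10,069 units, $1,332,128.70):
Code 2426.94 is under a tariff-rate quota (threshold 4,183 units). In-quota: 4,183 units at 8%; over-quota: 5,886 units at 33%.
Pro-rata value split: in-quota = $1,332,128.70 × 4,183/10,069 = $553,410.90; over-quota = $1,332,128.70 − $553,410.90 = $778,717.80.
In-quota duty = $553,410.90 × 8% = $44,272.87. Over-quota duty = $778,717.80 × 33% = $256,976.87.
Line duty = $44,272.87 + $256,976.87 = $301,249.74.

$301,249.74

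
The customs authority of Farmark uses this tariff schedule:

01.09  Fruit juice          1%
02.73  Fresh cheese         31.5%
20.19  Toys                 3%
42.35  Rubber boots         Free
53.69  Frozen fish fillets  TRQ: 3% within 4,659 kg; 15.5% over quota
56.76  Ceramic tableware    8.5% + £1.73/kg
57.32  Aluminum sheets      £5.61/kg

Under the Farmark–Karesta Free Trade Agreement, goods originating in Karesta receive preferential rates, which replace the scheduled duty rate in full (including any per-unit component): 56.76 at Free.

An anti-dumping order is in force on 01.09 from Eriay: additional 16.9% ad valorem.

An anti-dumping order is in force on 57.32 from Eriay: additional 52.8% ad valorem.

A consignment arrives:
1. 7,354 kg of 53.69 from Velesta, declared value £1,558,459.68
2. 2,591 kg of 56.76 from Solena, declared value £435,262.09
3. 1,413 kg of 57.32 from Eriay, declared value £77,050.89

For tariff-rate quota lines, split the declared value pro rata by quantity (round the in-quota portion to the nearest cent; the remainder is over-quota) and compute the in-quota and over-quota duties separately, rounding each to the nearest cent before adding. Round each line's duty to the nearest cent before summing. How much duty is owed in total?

Line 1 (53.69, Velesta, 7,354 kg, £1,558,459.68):
Code 53.69 is under a tariff-rate quota (threshold 4,659 kg). In-quota: 4,659 kg at 3%; over-quota: 2,695 kg at 15.5%.
Pro-rata value split: in-quota = £1,558,459.68 × 4,659/7,354 = £987,335.28; over-quota = £1,558,459.68 − £987,335.28 = £571,124.40.
In-quota duty = £987,335.28 × 3% = £29,620.06. Over-quota duty = £571,124.40 × 15.5% = £88,524.28.
Line duty = £29,620.06 + £88,524.28 = £118,144.34.
Line 2 (56.76, Solena, 2,591 kg, £435,262.09):
Base rate for 56.76 is 8.5% + £1.73/kg.
56.76 has an FTA preferential rate, but origin Solena is not Karesta; base rate stands.
Duty = £435,262.09 × 8.5% + 2,591 × £1.73 = £41,479.71.
Line 3 (57.32, Eriay, 1,413 kg, £77,050.89):
Base rate for 57.32 is £5.61/kg.
Additional duty on 57.32 from Eriay: +52.8% ad valorem. Applied ad valorem rate = 52.8%.
Duty = £77,050.89 × 52.8% + 1,413 × £5.61 = £48,609.80.
Total = £118,144.34 + £41,479.71 + £48,609.80 = £208,233.85.

£208,233.85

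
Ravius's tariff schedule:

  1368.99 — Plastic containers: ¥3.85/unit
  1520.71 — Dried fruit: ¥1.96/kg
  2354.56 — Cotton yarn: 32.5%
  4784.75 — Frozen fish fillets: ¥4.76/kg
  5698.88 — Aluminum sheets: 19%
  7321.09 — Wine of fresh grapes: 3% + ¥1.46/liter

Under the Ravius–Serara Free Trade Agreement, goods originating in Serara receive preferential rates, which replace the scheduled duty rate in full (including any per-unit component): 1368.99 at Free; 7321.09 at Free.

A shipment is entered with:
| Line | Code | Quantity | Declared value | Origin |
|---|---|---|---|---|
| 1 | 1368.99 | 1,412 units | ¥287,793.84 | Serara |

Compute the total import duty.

Line 1 (1368.99, Serara, 1,412 units, ¥287,793.84):
Base rate for 1368.99 is ¥3.85/unit.
Origin Serara qualifies under the Ravius–Serara agreement and 1368.99 is covered: preferential rate Free applies instead.
Duty = ¥287,793.84 × 0% = ¥0.00.

¥0.00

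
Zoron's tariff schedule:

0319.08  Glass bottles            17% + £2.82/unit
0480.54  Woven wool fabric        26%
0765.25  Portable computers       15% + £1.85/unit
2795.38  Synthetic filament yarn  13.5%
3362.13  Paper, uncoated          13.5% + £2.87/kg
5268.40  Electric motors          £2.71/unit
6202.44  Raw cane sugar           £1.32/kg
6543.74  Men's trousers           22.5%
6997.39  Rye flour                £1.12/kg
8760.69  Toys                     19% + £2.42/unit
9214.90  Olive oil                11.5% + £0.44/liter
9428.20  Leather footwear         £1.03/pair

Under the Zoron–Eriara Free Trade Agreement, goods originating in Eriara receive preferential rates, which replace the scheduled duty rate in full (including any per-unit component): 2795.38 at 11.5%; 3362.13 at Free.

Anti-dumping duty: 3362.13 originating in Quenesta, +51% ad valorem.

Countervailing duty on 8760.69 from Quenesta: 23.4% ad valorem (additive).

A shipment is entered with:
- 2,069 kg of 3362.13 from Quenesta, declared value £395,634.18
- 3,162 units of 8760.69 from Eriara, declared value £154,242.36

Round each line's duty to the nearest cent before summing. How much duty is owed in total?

Line 1 (3362.13, Quenesta, 2,069 kg, £395,634.18):
Base rate for 3362.13 is 13.5% + £2.87/kg.
3362.13 has an FTA preferential rate, but origin Quenesta is not Eriara; base rate stands.
Additional duty on 3362.13 from Quenesta: +51%. Applied ad valorem rate: 13.5% + 51% = 64.5%.
Duty = £395,634.18 × 64.5% + 2,069 × £2.87 = £261,122.08.
Line 2 (8760.69, Eriara, 3,162 units, £154,242.36):
Base rate for 8760.69 is 19% + £2.42/unit.
Origin Eriara is the FTA partner but 8760.69 is not on the preference list; base rate stands.
The additional-duty order on 8760.69 targets Quenesta, not Eriara; it does not apply.
Duty = £154,242.36 × 19% + 3,162 × £2.42 = £36,958.09.
Total = £261,122.08 + £36,958.09 = £298,080.17.

£298,080.17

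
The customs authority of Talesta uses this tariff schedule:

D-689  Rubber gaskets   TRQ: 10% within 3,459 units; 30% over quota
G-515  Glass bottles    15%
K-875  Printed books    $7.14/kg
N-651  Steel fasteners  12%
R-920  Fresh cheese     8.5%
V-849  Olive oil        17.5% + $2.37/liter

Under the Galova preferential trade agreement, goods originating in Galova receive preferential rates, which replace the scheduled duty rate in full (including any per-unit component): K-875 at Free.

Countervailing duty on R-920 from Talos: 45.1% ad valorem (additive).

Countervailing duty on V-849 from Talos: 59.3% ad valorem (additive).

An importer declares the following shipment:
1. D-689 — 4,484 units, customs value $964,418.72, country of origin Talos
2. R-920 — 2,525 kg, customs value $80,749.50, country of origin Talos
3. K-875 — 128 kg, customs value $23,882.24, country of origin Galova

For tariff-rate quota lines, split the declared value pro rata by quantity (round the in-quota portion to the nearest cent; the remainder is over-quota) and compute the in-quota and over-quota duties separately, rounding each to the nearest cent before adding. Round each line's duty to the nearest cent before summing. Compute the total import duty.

$183,815.00

Line 1 (D-689, Talos, 4,484 units, $964,418.72):
Code D-689 is under a tariff-rate quota (threshold 3,459 units). In-quota: 3,459 units at 10%; over-quota: 1,025 units at 30%.
Pro-rata value split: in-quota = $964,418.72 × 3,459/4,484 = $743,961.72; over-quota = $964,418.72 − $743,961.72 = $220,457.00.
In-quota duty = $743,961.72 × 10% = $74,396.17. Over-quota duty = $220,457.00 × 30% = $66,137.10.
Line duty = $74,396.17 + $66,137.10 = $140,533.27.
Line 2 (R-920, Talos, 2,525 kg, $80,749.50):
Base rate for R-920 is 8.5%.
Additional duty on R-920 from Talos: +45.1%. Applied ad valorem rate: 8.5% + 45.1% = 53.6%.
Duty = $80,749.50 × 53.6% = $43,281.73.
Line 3 (K-875, Galova, 128 kg, $23,882.24):
Base rate for K-875 is $7.14/kg.
Origin Galova qualifies under the Talesta–Galova agreement and K-875 is covered: preferential rate Free applies instead.
Duty = $23,882.24 × 0% = $0.00.
Total = $140,533.27 + $43,281.73 + $0.00 = $183,815.00.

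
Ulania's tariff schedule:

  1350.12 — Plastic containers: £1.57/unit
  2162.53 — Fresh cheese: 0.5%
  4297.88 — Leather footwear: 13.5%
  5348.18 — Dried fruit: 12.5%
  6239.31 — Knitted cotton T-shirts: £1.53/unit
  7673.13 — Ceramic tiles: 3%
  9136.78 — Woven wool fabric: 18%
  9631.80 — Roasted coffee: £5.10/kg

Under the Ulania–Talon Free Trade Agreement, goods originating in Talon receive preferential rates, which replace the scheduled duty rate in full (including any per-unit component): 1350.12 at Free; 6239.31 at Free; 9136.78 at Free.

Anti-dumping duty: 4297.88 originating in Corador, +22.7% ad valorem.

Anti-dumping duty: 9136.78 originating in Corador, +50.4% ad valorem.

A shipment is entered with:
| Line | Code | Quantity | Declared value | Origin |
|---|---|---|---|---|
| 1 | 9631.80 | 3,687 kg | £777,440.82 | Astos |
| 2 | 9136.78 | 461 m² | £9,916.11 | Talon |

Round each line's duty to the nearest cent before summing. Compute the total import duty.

Line 1 (9631.80, Astos, 3,687 kg, £777,440.82):
Base rate for 9631.80 is £5.10/kg.
Duty = 3,687 × £5.10 = £18,803.70.
Line 2 (9136.78, Talon, 461 m², £9,916.11):
Base rate for 9136.78 is 18%.
Origin Talon qualifies under the Ulania–Talon agreement and 9136.78 is covered: preferential rate Free applies instead.
The additional-duty order on 9136.78 targets Corador, not Talon; it does not apply.
Duty = £9,916.11 × 0% = £0.00.
Total = £18,803.70 + £0.00 = £18,803.70.

£18,803.70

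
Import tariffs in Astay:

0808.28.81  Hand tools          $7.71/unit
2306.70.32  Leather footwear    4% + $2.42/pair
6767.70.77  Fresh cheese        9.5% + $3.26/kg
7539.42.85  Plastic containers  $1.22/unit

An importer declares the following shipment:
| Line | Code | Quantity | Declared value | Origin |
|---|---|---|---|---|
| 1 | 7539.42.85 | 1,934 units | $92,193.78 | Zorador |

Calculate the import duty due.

Line 1 (7539.42.85, Zorador, 1,934 units, $92,193.78):
Base rate for 7539.42.85 is $1.22/unit.
Duty = 1,934 × $1.22 = $2,359.48.

$2,359.48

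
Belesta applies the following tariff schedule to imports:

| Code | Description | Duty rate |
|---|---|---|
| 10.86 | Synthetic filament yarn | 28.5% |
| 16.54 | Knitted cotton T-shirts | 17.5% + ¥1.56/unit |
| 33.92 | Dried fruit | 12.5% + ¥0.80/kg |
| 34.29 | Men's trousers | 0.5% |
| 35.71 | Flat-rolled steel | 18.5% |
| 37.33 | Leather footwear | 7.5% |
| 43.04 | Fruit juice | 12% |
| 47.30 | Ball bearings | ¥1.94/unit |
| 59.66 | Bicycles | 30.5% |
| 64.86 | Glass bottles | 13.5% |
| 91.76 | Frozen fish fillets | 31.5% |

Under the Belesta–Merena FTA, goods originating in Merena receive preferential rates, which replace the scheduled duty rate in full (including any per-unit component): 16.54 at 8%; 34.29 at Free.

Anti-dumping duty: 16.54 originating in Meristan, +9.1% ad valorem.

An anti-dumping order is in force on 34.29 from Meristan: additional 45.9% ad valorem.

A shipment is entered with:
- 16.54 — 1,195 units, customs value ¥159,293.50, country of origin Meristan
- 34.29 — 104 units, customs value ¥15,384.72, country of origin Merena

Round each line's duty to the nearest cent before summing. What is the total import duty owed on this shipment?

¥44,236.27

Line 1 (16.54, Meristan, 1,195 units, ¥159,293.50):
Base rate for 16.54 is 17.5% + ¥1.56/unit.
16.54 has an FTA preferential rate, but origin Meristan is not Merena; base rate stands.
Additional duty on 16.54 from Meristan: +9.1%. Applied ad valorem rate: 17.5% + 9.1% = 26.6%.
Duty = ¥159,293.50 × 26.6% + 1,195 × ¥1.56 = ¥44,236.27.
Line 2 (34.29, Merena, 104 units, ¥15,384.72):
Base rate for 34.29 is 0.5%.
Origin Merena qualifies under the Belesta–Merena agreement and 34.29 is covered: preferential rate Free applies instead.
The additional-duty order on 34.29 targets Meristan, not Merena; it does not apply.
Duty = ¥15,384.72 × 0% = ¥0.00.
Total = ¥44,236.27 + ¥0.00 = ¥44,236.27.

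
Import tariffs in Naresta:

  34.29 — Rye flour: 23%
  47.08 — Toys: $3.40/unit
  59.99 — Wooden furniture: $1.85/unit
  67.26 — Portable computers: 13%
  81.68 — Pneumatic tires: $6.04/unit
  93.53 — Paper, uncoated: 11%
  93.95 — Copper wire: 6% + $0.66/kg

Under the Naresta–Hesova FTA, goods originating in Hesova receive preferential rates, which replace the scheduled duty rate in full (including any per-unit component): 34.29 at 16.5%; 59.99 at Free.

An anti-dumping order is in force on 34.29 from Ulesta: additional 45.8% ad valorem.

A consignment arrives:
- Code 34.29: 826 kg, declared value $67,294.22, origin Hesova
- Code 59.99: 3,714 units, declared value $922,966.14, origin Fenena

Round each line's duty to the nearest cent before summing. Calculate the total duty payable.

Line 1 (34.29, Hesova, 826 kg, $67,294.22):
Base rate for 34.29 is 23%.
Origin Hesova qualifies under the Naresta–Hesova agreement and 34.29 is covered: preferential rate 16.5% applies instead.
The additional-duty order on 34.29 targets Ulesta, not Hesova; it does not apply.
Duty = $67,294.22 × 16.5% = $11,103.55.
Line 2 (59.99, Fenena, 3,714 units, $922,966.14):
Base rate for 59.99 is $1.85/unit.
59.99 has an FTA preferential rate, but origin Fenena is not Hesova; base rate stands.
Duty = 3,714 × $1.85 = $6,870.90.
Total = $11,103.55 + $6,870.90 = $17,974.45.

$17,974.45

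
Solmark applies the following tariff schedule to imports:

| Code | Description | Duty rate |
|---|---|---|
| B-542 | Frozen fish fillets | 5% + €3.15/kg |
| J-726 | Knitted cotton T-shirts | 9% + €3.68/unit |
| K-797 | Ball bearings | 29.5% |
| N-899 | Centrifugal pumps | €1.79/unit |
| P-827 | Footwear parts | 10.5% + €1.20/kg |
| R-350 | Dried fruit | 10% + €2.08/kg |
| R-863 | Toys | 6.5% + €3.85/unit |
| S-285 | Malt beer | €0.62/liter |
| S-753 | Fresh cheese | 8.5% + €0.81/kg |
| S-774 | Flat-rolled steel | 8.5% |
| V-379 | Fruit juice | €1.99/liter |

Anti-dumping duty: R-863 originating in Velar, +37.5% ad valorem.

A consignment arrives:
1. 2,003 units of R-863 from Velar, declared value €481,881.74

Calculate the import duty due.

€219,739.52

Line 1 (R-863, Velar, 2,003 units, €481,881.74):
Base rate for R-863 is 6.5% + €3.85/unit.
Additional duty on R-863 from Velar: +37.5%. Applied ad valorem rate: 6.5% + 37.5% = 44%.
Duty = €481,881.74 × 44% + 2,003 × €3.85 = €219,739.52.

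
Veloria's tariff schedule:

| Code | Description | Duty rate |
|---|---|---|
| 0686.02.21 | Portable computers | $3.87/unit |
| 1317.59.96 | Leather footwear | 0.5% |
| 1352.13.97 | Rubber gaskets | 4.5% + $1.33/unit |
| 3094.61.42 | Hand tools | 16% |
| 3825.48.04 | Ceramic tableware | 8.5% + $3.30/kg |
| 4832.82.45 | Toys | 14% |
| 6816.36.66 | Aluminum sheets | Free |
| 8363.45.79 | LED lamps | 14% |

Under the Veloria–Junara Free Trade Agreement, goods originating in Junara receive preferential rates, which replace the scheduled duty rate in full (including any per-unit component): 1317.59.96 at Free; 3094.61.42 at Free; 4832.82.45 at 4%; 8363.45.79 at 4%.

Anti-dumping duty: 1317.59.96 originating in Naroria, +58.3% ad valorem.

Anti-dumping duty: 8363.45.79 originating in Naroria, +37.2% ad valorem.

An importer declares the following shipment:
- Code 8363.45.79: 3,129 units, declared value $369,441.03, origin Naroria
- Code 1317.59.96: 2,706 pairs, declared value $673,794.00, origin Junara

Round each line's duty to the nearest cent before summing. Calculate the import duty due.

$189,153.81

Line 1 (8363.45.79, Naroria, 3,129 units, $369,441.03):
Base rate for 8363.45.79 is 14%.
8363.45.79 has an FTA preferential rate, but origin Naroria is not Junara; base rate stands.
Additional duty on 8363.45.79 from Naroria: +37.2%. Applied ad valorem rate: 14% + 37.2% = 51.2%.
Duty = $369,441.03 × 51.2% = $189,153.81.
Line 2 (1317.59.96, Junara, 2,706 pairs, $673,794.00):
Base rate for 1317.59.96 is 0.5%.
Origin Junara qualifies under the Veloria–Junara agreement and 1317.59.96 is covered: preferential rate Free applies instead.
The additional-duty order on 1317.59.96 targets Naroria, not Junara; it does not apply.
Duty = $673,794.00 × 0% = $0.00.
Total = $189,153.81 + $0.00 = $189,153.81.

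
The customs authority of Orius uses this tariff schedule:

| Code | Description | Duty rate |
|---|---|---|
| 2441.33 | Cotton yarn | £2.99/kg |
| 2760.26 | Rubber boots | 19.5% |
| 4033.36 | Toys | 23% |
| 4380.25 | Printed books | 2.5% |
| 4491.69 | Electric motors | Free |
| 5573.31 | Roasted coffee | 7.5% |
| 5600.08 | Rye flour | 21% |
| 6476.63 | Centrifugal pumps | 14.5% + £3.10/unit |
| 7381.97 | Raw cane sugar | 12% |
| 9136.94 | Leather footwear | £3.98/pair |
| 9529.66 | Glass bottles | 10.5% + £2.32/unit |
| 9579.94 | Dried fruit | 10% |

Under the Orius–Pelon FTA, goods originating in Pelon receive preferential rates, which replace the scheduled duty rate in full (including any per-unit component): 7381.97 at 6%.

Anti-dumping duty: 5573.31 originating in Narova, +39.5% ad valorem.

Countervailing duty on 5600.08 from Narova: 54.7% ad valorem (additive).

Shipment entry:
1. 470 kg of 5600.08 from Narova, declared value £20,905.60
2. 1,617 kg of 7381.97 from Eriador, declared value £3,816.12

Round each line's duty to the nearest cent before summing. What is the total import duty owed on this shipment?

£16,283.47

Line 1 (5600.08, Narova, 470 kg, £20,905.60):
Base rate for 5600.08 is 21%.
Additional duty on 5600.08 from Narova: +54.7%. Applied ad valorem rate: 21% + 54.7% = 75.7%.
Duty = £20,905.60 × 75.7% = £15,825.54.
Line 2 (7381.97, Eriador, 1,617 kg, £3,816.12):
Base rate for 7381.97 is 12%.
7381.97 has an FTA preferential rate, but origin Eriador is not Pelon; base rate stands.
Duty = £3,816.12 × 12% = £457.93.
Total = £15,825.54 + £457.93 = £16,283.47.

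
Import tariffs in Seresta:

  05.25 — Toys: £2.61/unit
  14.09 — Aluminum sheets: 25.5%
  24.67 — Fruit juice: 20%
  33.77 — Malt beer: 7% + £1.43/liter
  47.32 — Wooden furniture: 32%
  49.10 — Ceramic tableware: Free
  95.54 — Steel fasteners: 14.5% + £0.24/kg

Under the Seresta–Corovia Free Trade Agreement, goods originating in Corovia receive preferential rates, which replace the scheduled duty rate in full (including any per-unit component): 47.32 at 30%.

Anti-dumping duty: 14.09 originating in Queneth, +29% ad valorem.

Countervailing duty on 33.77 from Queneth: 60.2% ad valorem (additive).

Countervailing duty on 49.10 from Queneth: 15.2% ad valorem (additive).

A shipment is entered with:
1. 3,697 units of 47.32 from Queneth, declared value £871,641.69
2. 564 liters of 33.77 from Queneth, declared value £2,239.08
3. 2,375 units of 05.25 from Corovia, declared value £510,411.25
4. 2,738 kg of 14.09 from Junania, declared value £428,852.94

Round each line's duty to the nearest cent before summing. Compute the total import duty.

Line 1 (47.32, Queneth, 3,697 units, £871,641.69):
Base rate for 47.32 is 32%.
47.32 has an FTA preferential rate, but origin Queneth is not Corovia; base rate stands.
Duty = £871,641.69 × 32% = £278,925.34.
Line 2 (33.77, Queneth, 564 liters, £2,239.08):
Base rate for 33.77 is 7% + £1.43/liter.
Additional duty on 33.77 from Queneth: +60.2%. Applied ad valorem rate: 7% + 60.2% = 67.2%.
Duty = £2,239.08 × 67.2% + 564 × £1.43 = £2,311.18.
Line 3 (05.25, Corovia, 2,375 units, £510,411.25):
Base rate for 05.25 is £2.61/unit.
Origin Corovia is the FTA partner but 05.25 is not on the preference list; base rate stands.
Duty = 2,375 × £2.61 = £6,198.75.
Line 4 (14.09, Junania, 2,738 kg, £428,852.94):
Base rate for 14.09 is 25.5%.
The additional-duty order on 14.09 targets Queneth, not Junania; it does not apply.
Duty = £428,852.94 × 25.5% = £109,357.50.
Total = £278,925.34 + £2,311.18 + £6,198.75 + £109,357.50 = £396,792.77.

£396,792.77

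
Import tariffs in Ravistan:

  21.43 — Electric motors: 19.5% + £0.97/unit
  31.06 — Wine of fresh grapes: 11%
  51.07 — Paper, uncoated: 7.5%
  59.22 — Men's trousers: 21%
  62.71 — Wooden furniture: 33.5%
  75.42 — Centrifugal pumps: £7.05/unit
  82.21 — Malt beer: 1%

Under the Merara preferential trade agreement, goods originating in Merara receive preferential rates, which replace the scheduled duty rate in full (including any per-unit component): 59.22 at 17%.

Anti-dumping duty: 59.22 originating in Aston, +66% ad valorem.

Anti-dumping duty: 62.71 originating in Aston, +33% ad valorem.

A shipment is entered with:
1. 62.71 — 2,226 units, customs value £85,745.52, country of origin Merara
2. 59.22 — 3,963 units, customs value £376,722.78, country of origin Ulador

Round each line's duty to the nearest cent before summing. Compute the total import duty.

£107,836.53

Line 1 (62.71, Merara, 2,226 units, £85,745.52):
Base rate for 62.71 is 33.5%.
Origin Merara is the FTA partner but 62.71 is not on the preference list; base rate stands.
The additional-duty order on 62.71 targets Aston, not Merara; it does not apply.
Duty = £85,745.52 × 33.5% = £28,724.75.
Line 2 (59.22, Ulador, 3,963 units, £376,722.78):
Base rate for 59.22 is 21%.
59.22 has an FTA preferential rate, but origin Ulador is not Merara; base rate stands.
The additional-duty order on 59.22 targets Aston, not Ulador; it does not apply.
Duty = £376,722.78 × 21% = £79,111.78.
Total = £28,724.75 + £79,111.78 = £107,836.53.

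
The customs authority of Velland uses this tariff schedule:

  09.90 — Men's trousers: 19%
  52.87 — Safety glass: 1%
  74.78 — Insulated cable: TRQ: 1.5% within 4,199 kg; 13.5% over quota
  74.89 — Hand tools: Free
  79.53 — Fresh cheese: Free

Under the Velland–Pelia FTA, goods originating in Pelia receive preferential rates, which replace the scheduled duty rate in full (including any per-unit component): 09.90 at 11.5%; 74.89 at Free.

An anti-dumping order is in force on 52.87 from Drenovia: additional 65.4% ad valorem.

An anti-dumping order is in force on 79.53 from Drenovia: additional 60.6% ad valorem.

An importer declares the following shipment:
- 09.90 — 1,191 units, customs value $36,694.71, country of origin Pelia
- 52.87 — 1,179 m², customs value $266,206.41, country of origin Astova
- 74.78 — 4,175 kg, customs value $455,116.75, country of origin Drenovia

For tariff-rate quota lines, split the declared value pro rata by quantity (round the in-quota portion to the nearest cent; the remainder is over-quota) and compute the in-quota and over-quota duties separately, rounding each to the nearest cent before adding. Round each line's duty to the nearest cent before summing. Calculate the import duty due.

Line 1 (09.90, Pelia, 1,191 units, $36,694.71):
Base rate for 09.90 is 19%.
Origin Pelia qualifies under the Velland–Pelia agreement and 09.90 is covered: preferential rate 11.5% applies instead.
Duty = $36,694.71 × 11.5% = $4,219.89.
Line 2 (52.87, Astova, 1,179 m², $266,206.41):
Base rate for 52.87 is 1%.
The additional-duty order on 52.87 targets Drenovia, not Astova; it does not apply.
Duty = $266,206.41 × 1% = $2,662.06.
Line 3 (74.78, Drenovia, 4,175 kg, $455,116.75):
Code 74.78 is under a tariff-rate quota (threshold 4,199 kg). Quantity 4,175 kg is within the quota, so the in-quota rate 1.5% applies to the full value.
Duty = $455,116.75 × 1.5% = $6,826.75.
Total = $4,219.89 + $2,662.06 + $6,826.75 = $13,708.70.

$13,708.70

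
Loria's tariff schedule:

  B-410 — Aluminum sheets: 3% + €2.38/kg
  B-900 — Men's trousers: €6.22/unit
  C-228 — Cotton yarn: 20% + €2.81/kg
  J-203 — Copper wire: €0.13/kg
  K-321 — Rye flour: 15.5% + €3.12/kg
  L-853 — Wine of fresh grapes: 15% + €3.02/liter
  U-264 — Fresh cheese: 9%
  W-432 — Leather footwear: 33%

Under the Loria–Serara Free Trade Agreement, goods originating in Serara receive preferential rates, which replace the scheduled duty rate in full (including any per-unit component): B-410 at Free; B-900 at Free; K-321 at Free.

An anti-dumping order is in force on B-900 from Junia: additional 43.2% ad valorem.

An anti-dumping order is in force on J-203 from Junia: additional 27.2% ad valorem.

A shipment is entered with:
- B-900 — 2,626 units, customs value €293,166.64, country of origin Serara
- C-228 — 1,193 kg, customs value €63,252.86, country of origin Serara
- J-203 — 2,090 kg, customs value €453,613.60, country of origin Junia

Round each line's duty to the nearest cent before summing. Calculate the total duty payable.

€139,657.50

Line 1 (B-900, Serara, 2,626 units, €293,166.64):
Base rate for B-900 is €6.22/unit.
Origin Serara qualifies under the Loria–Serara agreement and B-900 is covered: preferential rate Free applies instead.
The additional-duty order on B-900 targets Junia, not Serara; it does not apply.
Duty = €293,166.64 × 0% = €0.00.
Line 2 (C-228, Serara, 1,193 kg, €63,252.86):
Base rate for C-228 is 20% + €2.81/kg.
Origin Serara is the FTA partner but C-228 is not on the preference list; base rate stands.
Duty = €63,252.86 × 20% + 1,193 × €2.81 = €16,002.90.
Line 3 (J-203, Junia, 2,090 kg, €453,613.60):
Base rate for J-203 is €0.13/kg.
Additional duty on J-203 from Junia: +27.2% ad valorem. Applied ad valorem rate = 27.2%.
Duty = €453,613.60 × 27.2% + 2,090 × €0.13 = €123,654.60.
Total = €0.00 + €16,002.90 + €123,654.60 = €139,657.50.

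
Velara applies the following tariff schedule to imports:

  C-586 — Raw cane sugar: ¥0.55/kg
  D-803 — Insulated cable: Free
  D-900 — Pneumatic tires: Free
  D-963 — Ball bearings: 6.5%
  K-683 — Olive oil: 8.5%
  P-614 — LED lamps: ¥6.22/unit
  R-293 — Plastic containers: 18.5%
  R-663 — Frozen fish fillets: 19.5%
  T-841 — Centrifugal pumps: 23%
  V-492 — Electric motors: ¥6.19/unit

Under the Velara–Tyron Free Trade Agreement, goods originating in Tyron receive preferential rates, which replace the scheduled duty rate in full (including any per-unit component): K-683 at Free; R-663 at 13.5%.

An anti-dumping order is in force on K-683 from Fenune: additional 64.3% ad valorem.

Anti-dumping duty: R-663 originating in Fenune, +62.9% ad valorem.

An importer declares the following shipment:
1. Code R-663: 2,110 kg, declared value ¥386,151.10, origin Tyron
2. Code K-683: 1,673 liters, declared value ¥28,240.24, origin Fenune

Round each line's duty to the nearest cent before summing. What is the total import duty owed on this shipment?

Line 1 (R-663, Tyron, 2,110 kg, ¥386,151.10):
Base rate for R-663 is 19.5%.
Origin Tyron qualifies under the Velara–Tyron agreement and R-663 is covered: preferential rate 13.5% applies instead.
The additional-duty order on R-663 targets Fenune, not Tyron; it does not apply.
Duty = ¥386,151.10 × 13.5% = ¥52,130.40.
Line 2 (K-683, Fenune, 1,673 liters, ¥28,240.24):
Base rate for K-683 is 8.5%.
K-683 has an FTA preferential rate, but origin Fenune is not Tyron; base rate stands.
Additional duty on K-683 from Fenune: +64.3%. Applied ad valorem rate: 8.5% + 64.3% = 72.8%.
Duty = ¥28,240.24 × 72.8% = ¥20,558.89.
Total = ¥52,130.40 + ¥20,558.89 = ¥72,689.29.

¥72,689.29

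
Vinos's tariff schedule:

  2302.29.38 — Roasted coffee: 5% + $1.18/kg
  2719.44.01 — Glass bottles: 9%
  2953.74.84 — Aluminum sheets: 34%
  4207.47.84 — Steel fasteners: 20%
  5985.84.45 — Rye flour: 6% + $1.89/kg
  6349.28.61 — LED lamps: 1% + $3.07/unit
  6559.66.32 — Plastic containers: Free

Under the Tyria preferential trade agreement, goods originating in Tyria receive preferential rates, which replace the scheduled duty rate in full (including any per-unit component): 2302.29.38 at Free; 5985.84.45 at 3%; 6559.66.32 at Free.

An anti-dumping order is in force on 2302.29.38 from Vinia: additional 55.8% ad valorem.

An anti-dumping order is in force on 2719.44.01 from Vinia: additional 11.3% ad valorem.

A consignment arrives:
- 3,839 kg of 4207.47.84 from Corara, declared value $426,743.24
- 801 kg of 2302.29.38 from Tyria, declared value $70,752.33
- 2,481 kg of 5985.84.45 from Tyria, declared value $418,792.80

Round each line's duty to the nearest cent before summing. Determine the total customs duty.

$97,912.43

Line 1 (4207.47.84, Corara, 3,839 kg, $426,743.24):
Base rate for 4207.47.84 is 20%.
Duty = $426,743.24 × 20% = $85,348.65.
Line 2 (2302.29.38, Tyria, 801 kg, $70,752.33):
Base rate for 2302.29.38 is 5% + $1.18/kg.
Origin Tyria qualifies under the Vinos–Tyria agreement and 2302.29.38 is covered: preferential rate Free applies instead.
The additional-duty order on 2302.29.38 targets Vinia, not Tyria; it does not apply.
Duty = $70,752.33 × 0% = $0.00.
Line 3 (5985.84.45, Tyria, 2,481 kg, $418,792.80):
Base rate for 5985.84.45 is 6% + $1.89/kg.
Origin Tyria qualifies under the Vinos–Tyria agreement and 5985.84.45 is covered: preferential rate 3% applies instead.
Duty = $418,792.80 × 3% = $12,563.78.
Total = $85,348.65 + $0.00 + $12,563.78 = $97,912.43.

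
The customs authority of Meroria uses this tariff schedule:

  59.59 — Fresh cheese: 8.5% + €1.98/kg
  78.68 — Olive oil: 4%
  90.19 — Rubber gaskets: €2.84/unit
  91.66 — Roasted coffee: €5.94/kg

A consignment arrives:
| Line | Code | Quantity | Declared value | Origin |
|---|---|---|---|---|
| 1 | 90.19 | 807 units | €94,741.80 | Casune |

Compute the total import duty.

€2,291.88

Line 1 (90.19, Casune, 807 units, €94,741.80):
Base rate for 90.19 is €2.84/unit.
Duty = 807 × €2.84 = €2,291.88.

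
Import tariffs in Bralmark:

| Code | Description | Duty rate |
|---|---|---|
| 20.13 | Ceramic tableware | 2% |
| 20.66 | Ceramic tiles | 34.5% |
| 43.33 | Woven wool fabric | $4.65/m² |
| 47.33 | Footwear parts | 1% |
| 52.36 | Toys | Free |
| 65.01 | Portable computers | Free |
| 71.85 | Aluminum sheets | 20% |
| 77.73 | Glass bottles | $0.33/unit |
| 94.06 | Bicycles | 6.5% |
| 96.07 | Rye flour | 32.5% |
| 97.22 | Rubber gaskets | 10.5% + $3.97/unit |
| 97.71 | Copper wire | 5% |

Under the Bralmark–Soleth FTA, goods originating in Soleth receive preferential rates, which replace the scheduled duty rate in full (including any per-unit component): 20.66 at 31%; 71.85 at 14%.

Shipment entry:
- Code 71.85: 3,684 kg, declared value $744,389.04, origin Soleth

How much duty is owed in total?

$104,214.47

Line 1 (71.85, Soleth, 3,684 kg, $744,389.04):
Base rate for 71.85 is 20%.
Origin Soleth qualifies under the Bralmark–Soleth agreement and 71.85 is covered: preferential rate 14% applies instead.
Duty = $744,389.04 × 14% = $104,214.47.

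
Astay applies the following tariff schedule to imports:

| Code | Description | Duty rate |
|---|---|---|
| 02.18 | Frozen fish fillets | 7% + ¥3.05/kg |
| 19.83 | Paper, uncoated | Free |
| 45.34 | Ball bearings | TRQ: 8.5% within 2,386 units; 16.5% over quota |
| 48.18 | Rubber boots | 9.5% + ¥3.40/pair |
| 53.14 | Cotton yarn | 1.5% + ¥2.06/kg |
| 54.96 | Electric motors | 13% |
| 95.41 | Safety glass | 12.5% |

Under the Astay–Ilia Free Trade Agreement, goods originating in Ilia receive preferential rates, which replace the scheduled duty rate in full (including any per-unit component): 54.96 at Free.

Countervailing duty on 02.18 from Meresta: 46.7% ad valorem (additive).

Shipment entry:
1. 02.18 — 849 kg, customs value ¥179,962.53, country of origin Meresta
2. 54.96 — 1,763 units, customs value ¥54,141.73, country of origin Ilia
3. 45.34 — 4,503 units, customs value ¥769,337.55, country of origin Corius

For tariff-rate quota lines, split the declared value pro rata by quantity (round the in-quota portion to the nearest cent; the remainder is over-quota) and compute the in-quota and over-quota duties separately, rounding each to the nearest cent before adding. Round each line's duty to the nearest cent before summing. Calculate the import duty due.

Line 1 (02.18, Meresta, 849 kg, ¥179,962.53):
Base rate for 02.18 is 7% + ¥3.05/kg.
Additional duty on 02.18 from Meresta: +46.7%. Applied ad valorem rate: 7% + 46.7% = 53.7%.
Duty = ¥179,962.53 × 53.7% + 849 × ¥3.05 = ¥99,229.33.
Line 2 (54.96, Ilia, 1,763 units, ¥54,141.73):
Base rate for 54.96 is 13%.
Origin Ilia qualifies under the Astay–Ilia agreement and 54.96 is covered: preferential rate Free applies instead.
Duty = ¥54,141.73 × 0% = ¥0.00.
Line 3 (45.34, Corius, 4,503 units, ¥769,337.55):
Code 45.34 is under a tariff-rate quota (threshold 2,386 units). In-quota: 2,386 units at 8.5%; over-quota: 2,117 units at 16.5%.
Pro-rata value split: in-quota = ¥769,337.55 × 2,386/4,503 = ¥407,648.10; over-quota = ¥769,337.55 − ¥407,648.10 = ¥361,689.45.
In-quota duty = ¥407,648.10 × 8.5% = ¥34,650.09. Over-quota duty = ¥361,689.45 × 16.5% = ¥59,678.76.
Line duty = ¥34,650.09 + ¥59,678.76 = ¥94,328.85.
Total = ¥99,229.33 + ¥0.00 + ¥94,328.85 = ¥193,558.18.

¥193,558.18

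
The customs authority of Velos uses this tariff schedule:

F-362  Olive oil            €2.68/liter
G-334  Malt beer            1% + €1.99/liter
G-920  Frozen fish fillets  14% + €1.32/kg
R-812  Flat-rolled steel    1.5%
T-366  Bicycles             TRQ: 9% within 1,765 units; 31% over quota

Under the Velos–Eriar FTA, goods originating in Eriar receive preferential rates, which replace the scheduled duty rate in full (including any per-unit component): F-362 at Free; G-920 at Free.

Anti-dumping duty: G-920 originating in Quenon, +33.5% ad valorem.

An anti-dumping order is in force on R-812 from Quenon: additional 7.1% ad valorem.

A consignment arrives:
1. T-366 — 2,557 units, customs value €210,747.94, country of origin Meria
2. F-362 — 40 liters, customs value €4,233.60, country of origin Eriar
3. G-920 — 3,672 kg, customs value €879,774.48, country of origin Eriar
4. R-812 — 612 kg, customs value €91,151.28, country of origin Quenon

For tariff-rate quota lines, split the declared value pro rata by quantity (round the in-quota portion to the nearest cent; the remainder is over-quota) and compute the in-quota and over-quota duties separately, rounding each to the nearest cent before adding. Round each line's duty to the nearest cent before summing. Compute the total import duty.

Line 1 (T-366, Meria, 2,557 units, €210,747.94):
Code T-366 is under a tariff-rate quota (threshold 1,765 units). In-quota: 1,765 units at 9%; over-quota: 792 units at 31%.
Pro-rata value split: in-quota = €210,747.94 × 1,765/2,557 = €145,471.30; over-quota = €210,747.94 − €145,471.30 = €65,276.64.
In-quota duty = €145,471.30 × 9% = €13,092.42. Over-quota duty = €65,276.64 × 31% = €20,235.76.
Line duty = €13,092.42 + €20,235.76 = €33,328.18.
Line 2 (F-362, Eriar, 40 liters, €4,233.60):
Base rate for F-362 is €2.68/liter.
Origin Eriar qualifies under the Velos–Eriar agreement and F-362 is covered: preferential rate Free applies instead.
Duty = €4,233.60 × 0% = €0.00.
Line 3 (G-920, Eriar, 3,672 kg, €879,774.48):
Base rate for G-920 is 14% + €1.32/kg.
Origin Eriar qualifies under the Velos–Eriar agreement and G-920 is covered: preferential rate Free applies instead.
The additional-duty order on G-920 targets Quenon, not Eriar; it does not apply.
Duty = €879,774.48 × 0% = €0.00.
Line 4 (R-812, Quenon, 612 kg, €91,151.28):
Base rate for R-812 is 1.5%.
Additional duty on R-812 from Quenon: +7.1%. Applied ad valorem rate: 1.5% + 7.1% = 8.6%.
Duty = €91,151.28 × 8.6% = €7,839.01.
Total = €33,328.18 + €0.00 + €0.00 + €7,839.01 = €41,167.19.

€41,167.19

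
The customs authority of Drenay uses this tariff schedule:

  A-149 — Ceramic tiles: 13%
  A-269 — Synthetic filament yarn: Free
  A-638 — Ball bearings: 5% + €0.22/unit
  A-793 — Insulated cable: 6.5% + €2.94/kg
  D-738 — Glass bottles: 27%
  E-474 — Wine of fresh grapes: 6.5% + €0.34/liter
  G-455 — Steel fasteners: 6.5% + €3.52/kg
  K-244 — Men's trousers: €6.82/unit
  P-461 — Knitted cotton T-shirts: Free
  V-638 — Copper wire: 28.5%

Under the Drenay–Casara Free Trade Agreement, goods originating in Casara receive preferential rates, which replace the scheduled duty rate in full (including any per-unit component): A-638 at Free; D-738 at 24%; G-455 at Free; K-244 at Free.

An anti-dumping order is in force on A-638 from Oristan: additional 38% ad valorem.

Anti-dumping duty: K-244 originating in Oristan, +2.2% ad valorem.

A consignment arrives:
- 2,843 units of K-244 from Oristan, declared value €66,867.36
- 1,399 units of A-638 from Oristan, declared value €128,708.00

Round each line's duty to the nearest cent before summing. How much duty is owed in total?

€76,512.56

Line 1 (K-244, Oristan, 2,843 units, €66,867.36):
Base rate for K-244 is €6.82/unit.
K-244 has an FTA preferential rate, but origin Oristan is not Casara; base rate stands.
Additional duty on K-244 from Oristan: +2.2% ad valorem. Applied ad valorem rate = 2.2%.
Duty = €66,867.36 × 2.2% + 2,843 × €6.82 = €20,860.34.
Line 2 (A-638, Oristan, 1,399 units, €128,708.00):
Base rate for A-638 is 5% + €0.22/unit.
A-638 has an FTA preferential rate, but origin Oristan is not Casara; base rate stands.
Additional duty on A-638 from Oristan: +38%. Applied ad valorem rate: 5% + 38% = 43%.
Duty = €128,708.00 × 43% + 1,399 × €0.22 = €55,652.22.
Total = €20,860.34 + €55,652.22 = €76,512.56.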